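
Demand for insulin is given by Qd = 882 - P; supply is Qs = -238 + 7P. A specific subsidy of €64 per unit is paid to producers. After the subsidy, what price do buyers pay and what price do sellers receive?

Buyers pay €84; sellers receive €148

Pre-subsidy: 882 - P = -238 + 7P gives P* = 140, Q* = 742.
With the subsidy, sellers receive Ps = Pb + 64 for each unit, where Pb is the price buyers pay.
Supply in terms of Pb becomes Qs = -238 + 7(Pb + 64) = 210 + 7Pb. Setting this equal to demand: 882 - Pb = 210 + 7Pb, so Pb = 84.
Sellers receive Ps = 84 + 64 = 148; Q' = 882 − 1·84 = 798.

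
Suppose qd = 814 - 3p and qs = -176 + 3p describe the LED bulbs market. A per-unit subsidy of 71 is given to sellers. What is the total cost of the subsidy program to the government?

Government cost = 30210.5

Pre-subsidy: 814 - 3p = -176 + 3p gives p* = 165, q* = 319.
With the subsidy, sellers receive ps = pb + 71 for each unit, where pb is the price buyers pay.
Supply in terms of pb becomes qs = -176 + 3(pb + 71) = 37 + 3pb. Setting this equal to demand: 814 - 3pb = 37 + 3pb, so pb = 129.5.
Sellers receive ps = 129.5 + 71 = 200.5; q' = 814 − 3·129.5 = 425.5.
Government outlay = subsidy × quantity = 71 × 425.5 = 30210.5.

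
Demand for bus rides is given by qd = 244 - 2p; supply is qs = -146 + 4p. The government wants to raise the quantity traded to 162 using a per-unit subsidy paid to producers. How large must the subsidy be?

Required subsidy s = 36 per unit

At q = 162, invert demand for the buyer price: pb = (244 − 162)/2 = 41; invert supply for the seller price: ps = (162 − (-146))/4 = 77.
The subsidy must fill the gap: s = ps − pb = 77 − 41 = 36.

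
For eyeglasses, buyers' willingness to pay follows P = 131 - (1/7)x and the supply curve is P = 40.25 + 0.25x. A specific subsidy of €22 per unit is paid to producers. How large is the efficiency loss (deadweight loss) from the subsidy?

Deadweight loss = €616

Pre-subsidy: 131 - (1/7)x = 40.25 + 0.25x gives x* = 231 and P* = 98.
With the subsidy, sellers receive Ps = Pb + 22 for each unit, where Pb is the price buyers pay.
On the curves, Pb = 131 - (1/7)x and Ps = 40.25 + 0.25x; the wedge Ps − Pb = 22 gives 40.25 + 0.25x − (131 - (1/7)x) = 22, so x' = 287.
Then Pb = 131 − (1/7)·287 = 90 and Ps = 40.25 + 0.25·287 = 112.
The subsidy expands output by 287 − 231 = 56 past the efficient level; on those units the gap between marginal cost and willingness to pay runs from 0 up to 22.
DWL = ½ × 22 × 56 = 616.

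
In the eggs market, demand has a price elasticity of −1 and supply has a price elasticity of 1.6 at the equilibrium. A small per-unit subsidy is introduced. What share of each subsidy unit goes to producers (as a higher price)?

Producer share = 5/13

For a small subsidy around the equilibrium, the benefit split depends on the relative slopes, which at a point are proportional to the elasticities.
Buyer share = εs/(εs + |εd|) = 1.6/(1.6 + 1) = 8/13; seller share = |εd|/(εs + |εd|) = 5/13.
So producers capture 5/13 of the subsidy.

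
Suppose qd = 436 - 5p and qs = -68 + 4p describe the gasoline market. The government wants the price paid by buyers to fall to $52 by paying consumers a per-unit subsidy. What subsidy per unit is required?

At a buyer price of 52, quantity demanded is 436 − 5·52 = 176.
Sellers supply 176 only when they receive ps with -68 + 4·ps = 176, i.e. ps = 61.
s = ps − pb = 61 − 52 = 9.

Required subsidy s = $9 per unit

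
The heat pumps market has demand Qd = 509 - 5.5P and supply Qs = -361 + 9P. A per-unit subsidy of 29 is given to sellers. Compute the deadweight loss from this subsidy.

Pre-subsidy: 509 - 5.5P = -361 + 9P gives P* = 60, Q* = 179.
With the subsidy, sellers receive Ps = Pb + 29 for each unit, where Pb is the price buyers pay.
Supply in terms of Pb becomes Qs = -361 + 9(Pb + 29) = -100 + 9Pb. Setting this equal to demand: 509 - 5.5Pb = -100 + 9Pb, so Pb = 42.
Sellers receive Ps = 42 + 29 = 71; Q' = 509 − 5.5·42 = 278.
The subsidy expands output by 278 − 179 = 99 past the efficient level; on those units the gap between marginal cost and willingness to pay runs from 0 up to 29.
DWL = ½ × 29 × 99 = 1435.5.

Deadweight loss = 1435.5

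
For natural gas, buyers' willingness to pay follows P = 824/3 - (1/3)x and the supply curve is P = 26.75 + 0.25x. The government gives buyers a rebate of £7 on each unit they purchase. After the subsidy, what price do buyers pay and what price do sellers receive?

Buyers pay £129; sellers receive £136

Pre-subsidy: 824/3 - (1/3)x = 26.75 + 0.25x gives x* = 425 and P* = 133.
With the rebate, buyers effectively pay Pb = Ps − 7, where Ps is the price sellers receive.
On the curves, Pb = 824/3 - (1/3)x and Ps = 26.75 + 0.25x; the wedge Ps − Pb = 7 gives 26.75 + 0.25x − (824/3 - (1/3)x) = 7, so x' = 437.
Then Pb = 824/3 − (1/3)·437 = 129 and Ps = 26.75 + 0.25·437 = 136.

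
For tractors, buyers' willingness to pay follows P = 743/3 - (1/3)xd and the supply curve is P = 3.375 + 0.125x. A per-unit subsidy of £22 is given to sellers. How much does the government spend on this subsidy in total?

Government cost = £12782

Pre-subsidy: 743/3 - (1/3)x = 3.375 + 0.125x gives x* = 533 and P* = 70.
With the subsidy, sellers receive Ps = Pb + 22 for each unit, where Pb is the price buyers pay.
On the curves, Pb = 743/3 - (1/3)x and Ps = 3.375 + 0.125x; the wedge Ps − Pb = 22 gives 3.375 + 0.125x − (743/3 - (1/3)x) = 22, so x' = 581.
Then Pb = 743/3 − (1/3)·581 = 54 and Ps = 3.375 + 0.125·581 = 76.
Government outlay = subsidy × quantity = 22 × 581 = 12782.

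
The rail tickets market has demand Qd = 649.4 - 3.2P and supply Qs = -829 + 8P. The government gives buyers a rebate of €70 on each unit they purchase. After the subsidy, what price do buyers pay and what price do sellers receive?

Buyers pay €82; sellers receive €152

Pre-subsidy: 649.4 - 3.2P = -829 + 8P gives P* = 132, Q* = 227.
With the rebate, buyers effectively pay Pb = Ps − 70, where Ps is the price sellers receive.
Demand in terms of Ps becomes Qd = 649.4 − 3.2(Ps − 70) = 873.4 - 3.2Ps. Setting this equal to supply: 873.4 - 3.2Ps = -829 + 8Ps, so Ps = 152.
Buyers pay Pb = 152 − 70 = 82; Q' = -829 + 8·152 = 387.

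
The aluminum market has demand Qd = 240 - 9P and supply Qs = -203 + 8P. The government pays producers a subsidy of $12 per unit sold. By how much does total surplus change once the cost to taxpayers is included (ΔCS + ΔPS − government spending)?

Net change in total surplus = -5184/17

Pre-subsidy: 240 - 9P = -203 + 8P gives P* = 443/17, Q* = 93/17.
With the subsidy, sellers receive Ps = Pb + 12 for each unit, where Pb is the price buyers pay.
Supply in terms of Pb becomes Qs = -203 + 8(Pb + 12) = -107 + 8Pb. Setting this equal to demand: 240 - 9Pb = -107 + 8Pb, so Pb = 347/17.
Sellers receive Ps = 347/17 + 12 = 551/17; Q' = 240 − 9·(347/17) = 957/17.
ΔCS = ½(93/17 + 957/17)(443/17 − 347/17) = 50400/289; ΔPS = ½(93/17 + 957/17)(551/17 − 443/17) = 56700/289.
Government spending = 12 × 957/17 = 11484/17.
Net change = 50400/289 + 56700/289 − 11484/17 = -5184/17. The loss equals the DWL triangle ½·12·864/17.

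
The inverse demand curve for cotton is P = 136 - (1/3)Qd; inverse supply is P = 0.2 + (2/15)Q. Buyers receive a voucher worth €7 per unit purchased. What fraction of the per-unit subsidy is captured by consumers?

Consumer share = 5/7

Pre-subsidy: 136 - (1/3)Q = 0.2 + (2/15)Q gives Q* = 291 and P* = 39.
With the rebate, buyers effectively pay Pb = Ps − 7, where Ps is the price sellers receive.
On the curves, Pb = 136 - (1/3)Q and Ps = 0.2 + (2/15)Q; the wedge Ps − Pb = 7 gives 0.2 + (2/15)Q − (136 - (1/3)Q) = 7, so Q' = 306.
Then Pb = 136 − (1/3)·306 = 34 and Ps = 0.2 + (2/15)·306 = 41.
Buyers' price falls by P* − Pb = 39 − 34 = 5; sellers' price rises by Ps − P* = 41 − 39 = 2.
So consumers capture 5/7 = 5/7 of each unit of subsidy.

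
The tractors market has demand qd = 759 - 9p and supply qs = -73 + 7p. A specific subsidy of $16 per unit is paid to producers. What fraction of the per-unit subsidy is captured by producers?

Producer share = 0.5625

Pre-subsidy: 759 - 9p = -73 + 7p gives p* = 52, q* = 291.
With the subsidy, sellers receive ps = pb + 16 for each unit, where pb is the price buyers pay.
Supply in terms of pb becomes qs = -73 + 7(pb + 16) = 39 + 7pb. Setting this equal to demand: 759 - 9pb = 39 + 7pb, so pb = 45.
Sellers receive ps = 45 + 16 = 61; q' = 759 − 9·45 = 354.
Buyers' price falls by p* − pb = 52 − 45 = 7; sellers' price rises by ps − p* = 61 − 52 = 9.
So producers capture 9/16 = 0.5625 of each unit of subsidy.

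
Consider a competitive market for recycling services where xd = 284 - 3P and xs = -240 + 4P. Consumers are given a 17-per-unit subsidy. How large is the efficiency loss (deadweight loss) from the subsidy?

Deadweight loss = 1734/7

Pre-subsidy: 284 - 3P = -240 + 4P gives P* = 524/7, x* = 416/7.
With the rebate, buyers effectively pay Pb = Ps − 17, where Ps is the price sellers receive.
Demand in terms of Ps becomes xd = 284 − 3(Ps − 17) = 335 - 3Ps. Setting this equal to supply: 335 - 3Ps = -240 + 4Ps, so Ps = 575/7.
Buyers pay Pb = 575/7 − 17 = 456/7; x' = -240 + 4·(575/7) = 620/7.
The subsidy expands output by 620/7 − 416/7 = 204/7 past the efficient level; on those units the gap between marginal cost and willingness to pay runs from 0 up to 17.
DWL = ½ × 17 × 204/7 = 1734/7.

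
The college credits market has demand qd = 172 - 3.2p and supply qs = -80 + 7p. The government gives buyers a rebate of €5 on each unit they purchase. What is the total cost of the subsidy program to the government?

Pre-subsidy: 172 - 3.2p = -80 + 7p gives p* = 420/17, q* = 1580/17.
With the rebate, buyers effectively pay pb = ps − 5, where ps is the price sellers receive.
Demand in terms of ps becomes qd = 172 − 3.2(ps − 5) = 188 - 3.2ps. Setting this equal to supply: 188 - 3.2ps = -80 + 7ps, so ps = 1340/51.
Buyers pay pb = 1340/51 − 5 = 1085/51; q' = -80 + 7·(1340/51) = 5300/51.
Government outlay = subsidy × quantity = 5 × 5300/51 = 26500/51.

Government cost = 26500/51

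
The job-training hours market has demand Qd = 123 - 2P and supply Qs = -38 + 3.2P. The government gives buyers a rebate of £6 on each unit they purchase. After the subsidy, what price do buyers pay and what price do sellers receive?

Buyers pay 709/26; sellers receive 865/26

Pre-subsidy: 123 - 2P = -38 + 3.2P gives P* = 805/26, Q* = 794/13.
With the rebate, buyers effectively pay Pb = Ps − 6, where Ps is the price sellers receive.
Demand in terms of Ps becomes Qd = 123 − 2(Ps − 6) = 135 - 2Ps. Setting this equal to supply: 135 - 2Ps = -38 + 3.2Ps, so Ps = 865/26.
Buyers pay Pb = 865/26 − 6 = 709/26; Q' = -38 + 3.2·(865/26) = 890/13.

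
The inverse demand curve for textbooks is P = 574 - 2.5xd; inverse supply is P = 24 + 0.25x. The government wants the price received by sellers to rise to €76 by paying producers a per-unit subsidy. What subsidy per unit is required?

At a seller price of 76, quantity supplied is -96 + 4·76 = 208.
Buyers absorb 208 only when they pay Pb = 574 − 2.5·208 = 54.
s = Ps − Pb = 76 − 54 = 22.

Required subsidy s = €22 per unit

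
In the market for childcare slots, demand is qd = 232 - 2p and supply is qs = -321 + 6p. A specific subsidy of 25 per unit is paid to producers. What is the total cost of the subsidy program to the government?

Government cost = 3281.25

Pre-subsidy: 232 - 2p = -321 + 6p gives p* = 69.125, q* = 93.75.
With the subsidy, sellers receive ps = pb + 25 for each unit, where pb is the price buyers pay.
Supply in terms of pb becomes qs = -321 + 6(pb + 25) = -171 + 6pb. Setting this equal to demand: 232 - 2pb = -171 + 6pb, so pb = 50.375.
Sellers receive ps = 50.375 + 25 = 75.375; q' = 232 − 2·50.375 = 131.25.
Government outlay = subsidy × quantity = 25 × 131.25 = 3281.25.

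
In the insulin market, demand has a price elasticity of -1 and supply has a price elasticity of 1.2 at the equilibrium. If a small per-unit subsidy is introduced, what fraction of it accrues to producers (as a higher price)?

For a small subsidy around the equilibrium, the benefit split depends on the relative slopes, which at a point are proportional to the elasticities.
Buyer share = εs/(εs + |εd|) = 1.2/(1.2 + 1) = 6/11; seller share = |εd|/(εs + |εd|) = 5/11.
So producers capture 5/11 of the subsidy.

Producer share = 5/11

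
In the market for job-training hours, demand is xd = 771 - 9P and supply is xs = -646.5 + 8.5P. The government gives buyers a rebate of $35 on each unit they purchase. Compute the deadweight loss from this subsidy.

Deadweight loss = $2677.5

Pre-subsidy: 771 - 9P = -646.5 + 8.5P gives P* = 81, x* = 42.
With the rebate, buyers effectively pay Pb = Ps − 35, where Ps is the price sellers receive.
Demand in terms of Ps becomes xd = 771 − 9(Ps − 35) = 1086 - 9Ps. Setting this equal to supply: 1086 - 9Ps = -646.5 + 8.5Ps, so Ps = 99.
Buyers pay Pb = 99 − 35 = 64; x' = -646.5 + 8.5·99 = 195.
The subsidy expands output by 195 − 42 = 153 past the efficient level; on those units the gap between marginal cost and willingness to pay runs from 0 up to 35.
DWL = ½ × 35 × 153 = 2677.5.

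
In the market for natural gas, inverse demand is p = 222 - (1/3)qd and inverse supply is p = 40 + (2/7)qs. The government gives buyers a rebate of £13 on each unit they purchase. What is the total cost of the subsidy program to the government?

Government cost = £4095

Pre-subsidy: 222 - (1/3)q = 40 + (2/7)q gives q* = 294 and p* = 124.
With the rebate, buyers effectively pay pb = ps − 13, where ps is the price sellers receive.
On the curves, pb = 222 - (1/3)q and ps = 40 + (2/7)q; the wedge ps − pb = 13 gives 40 + (2/7)q − (222 - (1/3)q) = 13, so q' = 315.
Then pb = 222 − (1/3)·315 = 117 and ps = 40 + (2/7)·315 = 130.
Government outlay = subsidy × quantity = 13 × 315 = 4095.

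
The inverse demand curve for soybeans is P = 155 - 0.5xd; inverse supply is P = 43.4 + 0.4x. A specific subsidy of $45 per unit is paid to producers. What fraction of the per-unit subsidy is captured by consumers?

Pre-subsidy: 155 - 0.5x = 43.4 + 0.4x gives x* = 124 and P* = 93.
With the subsidy, sellers receive Ps = Pb + 45 for each unit, where Pb is the price buyers pay.
On the curves, Pb = 155 - 0.5x and Ps = 43.4 + 0.4x; the wedge Ps − Pb = 45 gives 43.4 + 0.4x − (155 - 0.5x) = 45, so x' = 174.
Then Pb = 155 − 0.5·174 = 68 and Ps = 43.4 + 0.4·174 = 113.
Buyers' price falls by P* − Pb = 93 − 68 = 25; sellers' price rises by Ps − P* = 113 − 93 = 20.
So consumers capture 25/45 = 5/9 of each unit of subsidy.

Consumer share = 5/9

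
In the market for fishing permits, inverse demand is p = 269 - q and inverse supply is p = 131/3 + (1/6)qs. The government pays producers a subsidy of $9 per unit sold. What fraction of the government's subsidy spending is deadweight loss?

DWL / government spending = 27/1406

Pre-subsidy: 269 - q = 131/3 + (1/6)q gives q* = 1352/7 and p* = 531/7.
With the subsidy, sellers receive ps = pb + 9 for each unit, where pb is the price buyers pay.
On the curves, pb = 269 - q and ps = 131/3 + (1/6)q; the wedge ps − pb = 9 gives 131/3 + (1/6)q − (269 - q) = 9, so q' = 1406/7.
Then pb = 269 − 1·(1406/7) = 477/7 and ps = 131/3 + (1/6)·(1406/7) = 540/7.
ΔCS = ½(1352/7 + 1406/7)(531/7 − 477/7) = 10638/7; ΔPS = ½(1352/7 + 1406/7)(540/7 − 531/7) = 1773/7.
Government spending = 9 × 1406/7 = 12654/7.
DWL = ½ × 9 × (1406/7 − 1352/7) = 243/7; fraction = (243/7) / (12654/7) = 27/1406.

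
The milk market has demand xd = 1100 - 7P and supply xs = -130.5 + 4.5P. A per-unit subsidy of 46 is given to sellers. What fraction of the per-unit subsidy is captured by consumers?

Pre-subsidy: 1100 - 7P = -130.5 + 4.5P gives P* = 107, x* = 351.
With the subsidy, sellers receive Ps = Pb + 46 for each unit, where Pb is the price buyers pay.
Supply in terms of Pb becomes xs = -130.5 + 4.5(Pb + 46) = 76.5 + 4.5Pb. Setting this equal to demand: 1100 - 7Pb = 76.5 + 4.5Pb, so Pb = 89.
Sellers receive Ps = 89 + 46 = 135; x' = 1100 − 7·89 = 477.
Buyers' price falls by P* − Pb = 107 − 89 = 18; sellers' price rises by Ps − P* = 135 − 107 = 28.
So consumers capture 18/46 = 9/23 of each unit of subsidy.

Consumer share = 9/23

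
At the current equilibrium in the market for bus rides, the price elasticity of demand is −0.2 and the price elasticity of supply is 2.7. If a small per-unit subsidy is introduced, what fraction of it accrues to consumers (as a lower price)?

Consumer share = 27/29

For a small subsidy around the equilibrium, the benefit split depends on the relative slopes, which at a point are proportional to the elasticities.
Buyer share = εs/(εs + |εd|) = 2.7/(2.7 + 0.2) = 27/29; seller share = |εd|/(εs + |εd|) = 2/29.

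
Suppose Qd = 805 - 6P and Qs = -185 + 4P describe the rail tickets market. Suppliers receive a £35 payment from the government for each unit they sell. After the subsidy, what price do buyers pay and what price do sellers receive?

Pre-subsidy: 805 - 6P = -185 + 4P gives P* = 99, Q* = 211.
With the subsidy, sellers receive Ps = Pb + 35 for each unit, where Pb is the price buyers pay.
Supply in terms of Pb becomes Qs = -185 + 4(Pb + 35) = -45 + 4Pb. Setting this equal to demand: 805 - 6Pb = -45 + 4Pb, so Pb = 85.
Sellers receive Ps = 85 + 35 = 120; Q' = 805 − 6·85 = 295.

Buyers pay £85; sellers receive £120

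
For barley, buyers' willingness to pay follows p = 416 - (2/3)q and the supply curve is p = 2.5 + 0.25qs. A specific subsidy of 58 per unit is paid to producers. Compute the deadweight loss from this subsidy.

Pre-subsidy: 416 - (2/3)q = 2.5 + 0.25q gives q* = 4962/11 and p* = 1268/11.
With the subsidy, sellers receive ps = pb + 58 for each unit, where pb is the price buyers pay.
On the curves, pb = 416 - (2/3)q and ps = 2.5 + 0.25q; the wedge ps − pb = 58 gives 2.5 + 0.25q − (416 - (2/3)q) = 58, so q' = 5658/11.
Then pb = 416 − (2/3)·(5658/11) = 804/11 and ps = 2.5 + 0.25·(5658/11) = 1442/11.
The subsidy expands output by 5658/11 − 4962/11 = 696/11 past the efficient level; on those units the gap between marginal cost and willingness to pay runs from 0 up to 58.
DWL = ½ × 58 × 696/11 = 20184/11.

Deadweight loss = 20184/11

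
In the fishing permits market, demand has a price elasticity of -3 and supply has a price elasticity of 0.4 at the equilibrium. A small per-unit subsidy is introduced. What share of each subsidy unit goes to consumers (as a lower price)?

Consumer share = 2/17

For a small subsidy around the equilibrium, the benefit split depends on the relative slopes, which at a point are proportional to the elasticities.
Buyer share = εs/(εs + |εd|) = 0.4/(0.4 + 3) = 2/17; seller share = |εd|/(εs + |εd|) = 15/17.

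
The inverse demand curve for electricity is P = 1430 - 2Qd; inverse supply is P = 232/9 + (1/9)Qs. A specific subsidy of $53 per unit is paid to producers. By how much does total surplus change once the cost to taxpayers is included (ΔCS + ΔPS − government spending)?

Net change in total surplus = -25281/38

Pre-subsidy: 1430 - 2Q = 232/9 + (1/9)Q gives Q* = 12638/19 and P* = 1894/19.
With the subsidy, sellers receive Ps = Pb + 53 for each unit, where Pb is the price buyers pay.
On the curves, Pb = 1430 - 2Q and Ps = 232/9 + (1/9)Q; the wedge Ps − Pb = 53 gives 232/9 + (1/9)Q − (1430 - 2Q) = 53, so Q' = 13115/19.
Then Pb = 1430 − 2·(13115/19) = 940/19 and Ps = 232/9 + (1/9)·(13115/19) = 1947/19.
ΔCS = ½(12638/19 + 13115/19)(1894/19 − 940/19) = 12284181/361; ΔPS = ½(12638/19 + 13115/19)(1947/19 − 1894/19) = 1364909/722.
Government spending = 53 × 13115/19 = 695095/19.
Net change = 12284181/361 + 1364909/722 − 695095/19 = -25281/38. The loss equals the DWL triangle ½·53·477/19.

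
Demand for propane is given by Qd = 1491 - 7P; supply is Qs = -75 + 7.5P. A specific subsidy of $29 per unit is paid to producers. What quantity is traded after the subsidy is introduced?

Q' = 840

Pre-subsidy: 1491 - 7P = -75 + 7.5P gives P* = 108, Q* = 735.
With the subsidy, sellers receive Ps = Pb + 29 for each unit, where Pb is the price buyers pay.
Supply in terms of Pb becomes Qs = -75 + 7.5(Pb + 29) = 142.5 + 7.5Pb. Setting this equal to demand: 1491 - 7Pb = 142.5 + 7.5Pb, so Pb = 93.
Sellers receive Ps = 93 + 29 = 122; Q' = 1491 − 7·93 = 840.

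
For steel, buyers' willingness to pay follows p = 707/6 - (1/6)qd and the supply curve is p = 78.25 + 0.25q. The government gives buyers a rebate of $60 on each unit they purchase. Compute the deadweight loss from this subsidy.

Deadweight loss = $4320

Pre-subsidy: 707/6 - (1/6)q = 78.25 + 0.25q gives q* = 95 and p* = 102.
With the rebate, buyers effectively pay pb = ps − 60, where ps is the price sellers receive.
On the curves, pb = 707/6 - (1/6)q and ps = 78.25 + 0.25q; the wedge ps − pb = 60 gives 78.25 + 0.25q − (707/6 - (1/6)q) = 60, so q' = 239.
Then pb = 707/6 − (1/6)·239 = 78 and ps = 78.25 + 0.25·239 = 138.
The subsidy expands output by 239 − 95 = 144 past the efficient level; on those units the gap between marginal cost and willingness to pay runs from 0 up to 60.
DWL = ½ × 60 × 144 = 4320.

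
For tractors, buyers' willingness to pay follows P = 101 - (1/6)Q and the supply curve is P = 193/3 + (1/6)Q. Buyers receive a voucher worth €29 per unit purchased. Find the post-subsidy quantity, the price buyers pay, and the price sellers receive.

Pre-subsidy: 101 - (1/6)Q = 193/3 + (1/6)Q gives Q* = 110 and P* = 248/3.
With the rebate, buyers effectively pay Pb = Ps − 29, where Ps is the price sellers receive.
On the curves, Pb = 101 - (1/6)Q and Ps = 193/3 + (1/6)Q; the wedge Ps − Pb = 29 gives 193/3 + (1/6)Q − (101 - (1/6)Q) = 29, so Q' = 197.
Then Pb = 101 − (1/6)·197 = 409/6 and Ps = 193/3 + (1/6)·197 = 583/6.

Q' = 197; buyers pay 409/6; sellers receive 583/6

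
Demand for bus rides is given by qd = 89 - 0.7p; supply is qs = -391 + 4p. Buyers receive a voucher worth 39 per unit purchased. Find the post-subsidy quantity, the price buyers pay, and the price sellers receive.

q' = 1915/47; buyers pay 3240/47; sellers receive 5073/47

Pre-subsidy: 89 - 0.7p = -391 + 4p gives p* = 4800/47, q* = 823/47.
With the rebate, buyers effectively pay pb = ps − 39, where ps is the price sellers receive.
Demand in terms of ps becomes qd = 89 − 0.7(ps − 39) = 116.3 - 0.7ps. Setting this equal to supply: 116.3 - 0.7ps = -391 + 4ps, so ps = 5073/47.
Buyers pay pb = 5073/47 − 39 = 3240/47; q' = -391 + 4·(5073/47) = 1915/47.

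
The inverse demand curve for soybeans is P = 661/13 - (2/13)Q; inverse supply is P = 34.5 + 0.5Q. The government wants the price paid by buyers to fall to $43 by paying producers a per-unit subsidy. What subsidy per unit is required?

Required subsidy s = $17 per unit

At a buyer price of 43, quantity demanded is 330.5 − 6.5·43 = 51.
Sellers supply 51 only when they receive Ps = 34.5 + 0.5·51 = 60.
s = Ps − Pb = 60 − 43 = 17.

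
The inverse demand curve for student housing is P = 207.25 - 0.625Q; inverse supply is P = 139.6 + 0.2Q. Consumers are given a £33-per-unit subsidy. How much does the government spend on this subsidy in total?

Government cost = £4026

Pre-subsidy: 207.25 - 0.625Q = 139.6 + 0.2Q gives Q* = 82 and P* = 156.
With the rebate, buyers effectively pay Pb = Ps − 33, where Ps is the price sellers receive.
On the curves, Pb = 207.25 - 0.625Q and Ps = 139.6 + 0.2Q; the wedge Ps − Pb = 33 gives 139.6 + 0.2Q − (207.25 - 0.625Q) = 33, so Q' = 122.
Then Pb = 207.25 − 0.625·122 = 131 and Ps = 139.6 + 0.2·122 = 164.
Government outlay = subsidy × quantity = 33 × 122 = 4026.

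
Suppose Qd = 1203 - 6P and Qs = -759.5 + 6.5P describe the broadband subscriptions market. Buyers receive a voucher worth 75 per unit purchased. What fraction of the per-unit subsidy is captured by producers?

Producer share = 0.48

Pre-subsidy: 1203 - 6P = -759.5 + 6.5P gives P* = 157, Q* = 261.
With the rebate, buyers effectively pay Pb = Ps − 75, where Ps is the price sellers receive.
Demand in terms of Ps becomes Qd = 1203 − 6(Ps − 75) = 1653 - 6Ps. Setting this equal to supply: 1653 - 6Ps = -759.5 + 6.5Ps, so Ps = 193.
Buyers pay Pb = 193 − 75 = 118; Q' = -759.5 + 6.5·193 = 495.
Buyers' price falls by P* − Pb = 157 − 118 = 39; sellers' price rises by Ps − P* = 193 − 157 = 36.
So producers capture 36/75 = 0.48 of each unit of subsidy.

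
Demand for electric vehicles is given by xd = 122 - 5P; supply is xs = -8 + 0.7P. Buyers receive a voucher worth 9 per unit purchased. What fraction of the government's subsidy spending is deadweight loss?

DWL / government spending = 315/1538

Pre-subsidy: 122 - 5P = -8 + 0.7P gives P* = 1300/57, x* = 454/57.
With the rebate, buyers effectively pay Pb = Ps − 9, where Ps is the price sellers receive.
Demand in terms of Ps becomes xd = 122 − 5(Ps − 9) = 167 - 5Ps. Setting this equal to supply: 167 - 5Ps = -8 + 0.7Ps, so Ps = 1750/57.
Buyers pay Pb = 1750/57 − 9 = 1237/57; x' = -8 + 0.7·(1750/57) = 769/57.
ΔCS = ½(454/57 + 769/57)(1300/57 − 1237/57) = 8561/722; ΔPS = ½(454/57 + 769/57)(1750/57 − 1300/57) = 30575/361.
Government spending = 9 × 769/57 = 2307/19.
DWL = ½ × 9 × (769/57 − 454/57) = 945/38; fraction = (945/38) / (2307/19) = 315/1538.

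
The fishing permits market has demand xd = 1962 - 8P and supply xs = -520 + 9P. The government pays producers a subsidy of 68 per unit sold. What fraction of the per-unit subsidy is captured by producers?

Pre-subsidy: 1962 - 8P = -520 + 9P gives P* = 146, x* = 794.
With the subsidy, sellers receive Ps = Pb + 68 for each unit, where Pb is the price buyers pay.
Supply in terms of Pb becomes xs = -520 + 9(Pb + 68) = 92 + 9Pb. Setting this equal to demand: 1962 - 8Pb = 92 + 9Pb, so Pb = 110.
Sellers receive Ps = 110 + 68 = 178; x' = 1962 − 8·110 = 1082.
Buyers' price falls by P* − Pb = 146 − 110 = 36; sellers' price rises by Ps − P* = 178 − 146 = 32.
So producers capture 32/68 = 8/17 of each unit of subsidy.

Producer share = 8/17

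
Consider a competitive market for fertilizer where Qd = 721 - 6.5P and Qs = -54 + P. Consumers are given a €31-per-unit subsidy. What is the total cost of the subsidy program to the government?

Government cost = €2362.2

Pre-subsidy: 721 - 6.5P = -54 + P gives P* = 310/3, Q* = 148/3.
With the rebate, buyers effectively pay Pb = Ps − 31, where Ps is the price sellers receive.
Demand in terms of Ps becomes Qd = 721 − 6.5(Ps − 31) = 922.5 - 6.5Ps. Setting this equal to supply: 922.5 - 6.5Ps = -54 + Ps, so Ps = 130.2.
Buyers pay Pb = 130.2 − 31 = 99.2; Q' = -54 + 1·130.2 = 76.2.
Government outlay = subsidy × quantity = 31 × 76.2 = 2362.2.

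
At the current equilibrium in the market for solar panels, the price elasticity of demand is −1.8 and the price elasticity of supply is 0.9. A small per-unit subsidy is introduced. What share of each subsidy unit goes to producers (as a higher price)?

Producer share = 2/3

For a small subsidy around the equilibrium, the benefit split depends on the relative slopes, which at a point are proportional to the elasticities.
Buyer share = εs/(εs + |εd|) = 0.9/(0.9 + 1.8) = 1/3; seller share = |εd|/(εs + |εd|) = 2/3.
So producers capture 2/3 of the subsidy.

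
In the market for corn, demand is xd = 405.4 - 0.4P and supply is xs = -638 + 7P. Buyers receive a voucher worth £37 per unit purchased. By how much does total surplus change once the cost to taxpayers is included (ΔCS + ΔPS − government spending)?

Pre-subsidy: 405.4 - 0.4P = -638 + 7P gives P* = 141, x* = 349.
With the rebate, buyers effectively pay Pb = Ps − 37, where Ps is the price sellers receive.
Demand in terms of Ps becomes xd = 405.4 − 0.4(Ps − 37) = 420.2 - 0.4Ps. Setting this equal to supply: 420.2 - 0.4Ps = -638 + 7Ps, so Ps = 143.
Buyers pay Pb = 143 − 37 = 106; x' = -638 + 7·143 = 363.
ΔCS = ½(349 + 363)(141 − 106) = 12460; ΔPS = ½(349 + 363)(143 − 141) = 712.
Government spending = 37 × 363 = 13431.
Net change = 12460 + 712 − 13431 = -259. The loss equals the DWL triangle ½·37·14.

Net change in total surplus = -£259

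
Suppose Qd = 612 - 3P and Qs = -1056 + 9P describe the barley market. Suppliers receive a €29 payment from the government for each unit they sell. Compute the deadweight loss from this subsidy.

Pre-subsidy: 612 - 3P = -1056 + 9P gives P* = 139, Q* = 195.
With the subsidy, sellers receive Ps = Pb + 29 for each unit, where Pb is the price buyers pay.
Supply in terms of Pb becomes Qs = -1056 + 9(Pb + 29) = -795 + 9Pb. Setting this equal to demand: 612 - 3Pb = -795 + 9Pb, so Pb = 117.25.
Sellers receive Ps = 117.25 + 29 = 146.25; Q' = 612 − 3·117.25 = 260.25.
The subsidy expands output by 260.25 − 195 = 65.25 past the efficient level; on those units the gap between marginal cost and willingness to pay runs from 0 up to 29.
DWL = ½ × 29 × 65.25 = 946.125.

Deadweight loss = €946.125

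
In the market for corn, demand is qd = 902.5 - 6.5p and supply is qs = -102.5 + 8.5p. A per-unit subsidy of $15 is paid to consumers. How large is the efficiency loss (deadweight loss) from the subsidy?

Deadweight loss = $414.375

Pre-subsidy: 902.5 - 6.5p = -102.5 + 8.5p gives p* = 67, q* = 467.
With the rebate, buyers effectively pay pb = ps − 15, where ps is the price sellers receive.
Demand in terms of ps becomes qd = 902.5 − 6.5(ps − 15) = 1000 - 6.5ps. Setting this equal to supply: 1000 - 6.5ps = -102.5 + 8.5ps, so ps = 73.5.
Buyers pay pb = 73.5 − 15 = 58.5; q' = -102.5 + 8.5·73.5 = 522.25.
The subsidy expands output by 522.25 − 467 = 55.25 past the efficient level; on those units the gap between marginal cost and willingness to pay runs from 0 up to 15.
DWL = ½ × 15 × 55.25 = 414.375.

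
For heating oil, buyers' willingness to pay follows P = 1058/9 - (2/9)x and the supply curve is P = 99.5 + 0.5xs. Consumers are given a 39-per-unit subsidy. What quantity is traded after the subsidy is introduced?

Pre-subsidy: 1058/9 - (2/9)x = 99.5 + 0.5x gives x* = 25 and P* = 112.
With the rebate, buyers effectively pay Pb = Ps − 39, where Ps is the price sellers receive.
On the curves, Pb = 1058/9 - (2/9)x and Ps = 99.5 + 0.5x; the wedge Ps − Pb = 39 gives 99.5 + 0.5x − (1058/9 - (2/9)x) = 39, so x' = 79.
Then Pb = 1058/9 − (2/9)·79 = 100 and Ps = 99.5 + 0.5·79 = 139.

x' = 79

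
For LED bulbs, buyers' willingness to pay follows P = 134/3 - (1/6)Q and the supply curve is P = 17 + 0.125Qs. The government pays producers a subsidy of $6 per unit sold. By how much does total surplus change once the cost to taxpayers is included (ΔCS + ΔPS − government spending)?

Net change in total surplus = -432/7

Pre-subsidy: 134/3 - (1/6)Q = 17 + 0.125Q gives Q* = 664/7 and P* = 202/7.
With the subsidy, sellers receive Ps = Pb + 6 for each unit, where Pb is the price buyers pay.
On the curves, Pb = 134/3 - (1/6)Q and Ps = 17 + 0.125Q; the wedge Ps − Pb = 6 gives 17 + 0.125Q − (134/3 - (1/6)Q) = 6, so Q' = 808/7.
Then Pb = 134/3 − (1/6)·(808/7) = 178/7 and Ps = 17 + 0.125·(808/7) = 220/7.
ΔCS = ½(664/7 + 808/7)(202/7 − 178/7) = 17664/49; ΔPS = ½(664/7 + 808/7)(220/7 − 202/7) = 13248/49.
Government spending = 6 × 808/7 = 4848/7.
Net change = 17664/49 + 13248/49 − 4848/7 = -432/7. The loss equals the DWL triangle ½·6·144/7.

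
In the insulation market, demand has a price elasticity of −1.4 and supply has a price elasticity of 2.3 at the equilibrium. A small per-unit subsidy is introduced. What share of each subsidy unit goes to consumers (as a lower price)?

For a small subsidy around the equilibrium, the benefit split depends on the relative slopes, which at a point are proportional to the elasticities.
Buyer share = εs/(εs + |εd|) = 2.3/(2.3 + 1.4) = 23/37; seller share = |εd|/(εs + |εd|) = 14/37.

Consumer share = 23/37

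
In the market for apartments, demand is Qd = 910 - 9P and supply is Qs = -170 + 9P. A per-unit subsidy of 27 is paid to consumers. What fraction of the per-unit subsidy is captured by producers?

Pre-subsidy: 910 - 9P = -170 + 9P gives P* = 60, Q* = 370.
With the rebate, buyers effectively pay Pb = Ps − 27, where Ps is the price sellers receive.
Demand in terms of Ps becomes Qd = 910 − 9(Ps − 27) = 1153 - 9Ps. Setting this equal to supply: 1153 - 9Ps = -170 + 9Ps, so Ps = 73.5.
Buyers pay Pb = 73.5 − 27 = 46.5; Q' = -170 + 9·73.5 = 491.5.
Buyers' price falls by P* − Pb = 60 − 46.5 = 13.5; sellers' price rises by Ps − P* = 73.5 − 60 = 13.5.
So producers capture 13.5/27 = 0.5 of each unit of subsidy.

Producer share = 0.5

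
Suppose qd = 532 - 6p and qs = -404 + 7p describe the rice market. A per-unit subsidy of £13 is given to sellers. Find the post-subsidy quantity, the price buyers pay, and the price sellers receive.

Pre-subsidy: 532 - 6p = -404 + 7p gives p* = 72, q* = 100.
With the subsidy, sellers receive ps = pb + 13 for each unit, where pb is the price buyers pay.
Supply in terms of pb becomes qs = -404 + 7(pb + 13) = -313 + 7pb. Setting this equal to demand: 532 - 6pb = -313 + 7pb, so pb = 65.
Sellers receive ps = 65 + 13 = 78; q' = 532 − 6·65 = 142.

q' = 142; buyers pay £65; sellers receive £78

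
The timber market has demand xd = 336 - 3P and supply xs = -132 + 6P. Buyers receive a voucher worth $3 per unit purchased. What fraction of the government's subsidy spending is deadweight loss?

DWL / government spending = 1/62

Pre-subsidy: 336 - 3P = -132 + 6P gives P* = 52, x* = 180.
With the rebate, buyers effectively pay Pb = Ps − 3, where Ps is the price sellers receive.
Demand in terms of Ps becomes xd = 336 − 3(Ps − 3) = 345 - 3Ps. Setting this equal to supply: 345 - 3Ps = -132 + 6Ps, so Ps = 53.
Buyers pay Pb = 53 − 3 = 50; x' = -132 + 6·53 = 186.
ΔCS = ½(180 + 186)(52 − 50) = 366; ΔPS = ½(180 + 186)(53 − 52) = 183.
Government spending = 3 × 186 = 558.
DWL = ½ × 3 × (186 − 180) = 9; fraction = 9 / 558 = 1/62.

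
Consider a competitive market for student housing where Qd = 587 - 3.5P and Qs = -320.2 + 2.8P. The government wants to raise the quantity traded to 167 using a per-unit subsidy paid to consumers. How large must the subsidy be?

At Q = 167, invert demand for the buyer price: Pb = (587 − 167)/3.5 = 120; invert supply for the seller price: Ps = (167 − (-320.2))/2.8 = 174.
The subsidy must fill the gap: s = Ps − Pb = 174 − 120 = 54.

Required subsidy s = 54 per unit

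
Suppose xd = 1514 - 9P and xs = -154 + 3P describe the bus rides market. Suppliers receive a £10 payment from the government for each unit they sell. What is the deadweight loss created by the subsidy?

Deadweight loss = £112.5

Pre-subsidy: 1514 - 9P = -154 + 3P gives P* = 139, x* = 263.
With the subsidy, sellers receive Ps = Pb + 10 for each unit, where Pb is the price buyers pay.
Supply in terms of Pb becomes xs = -154 + 3(Pb + 10) = -124 + 3Pb. Setting this equal to demand: 1514 - 9Pb = -124 + 3Pb, so Pb = 136.5.
Sellers receive Ps = 136.5 + 10 = 146.5; x' = 1514 − 9·136.5 = 285.5.
The subsidy expands output by 285.5 − 263 = 22.5 past the efficient level; on those units the gap between marginal cost and willingness to pay runs from 0 up to 10.
DWL = ½ × 10 × 22.5 = 112.5.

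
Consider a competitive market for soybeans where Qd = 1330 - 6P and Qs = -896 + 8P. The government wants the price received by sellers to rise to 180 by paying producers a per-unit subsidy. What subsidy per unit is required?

Required subsidy s = 49 per unit

At a seller price of 180, quantity supplied is -896 + 8·180 = 544.
Buyers absorb 544 only when they pay Pb with 1330 − 6·Pb = 544, i.e. Pb = 131.
s = Ps − Pb = 180 − 131 = 49.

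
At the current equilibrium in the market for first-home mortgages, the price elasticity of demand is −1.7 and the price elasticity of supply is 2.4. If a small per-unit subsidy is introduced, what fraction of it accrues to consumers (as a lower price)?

Consumer share = 24/41

For a small subsidy around the equilibrium, the benefit split depends on the relative slopes, which at a point are proportional to the elasticities.
Buyer share = εs/(εs + |εd|) = 2.4/(2.4 + 1.7) = 24/41; seller share = |εd|/(εs + |εd|) = 17/41.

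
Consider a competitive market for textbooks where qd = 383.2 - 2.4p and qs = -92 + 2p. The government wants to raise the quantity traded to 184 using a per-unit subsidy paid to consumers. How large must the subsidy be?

At q = 184, invert demand for the buyer price: pb = (383.2 − 184)/2.4 = 83; invert supply for the seller price: ps = (184 − (-92))/2 = 138.
The subsidy must fill the gap: s = ps − pb = 138 − 83 = 55.

Required subsidy s = 55 per unit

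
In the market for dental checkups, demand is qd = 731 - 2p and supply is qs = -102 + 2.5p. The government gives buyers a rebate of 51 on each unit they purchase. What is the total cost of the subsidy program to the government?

Pre-subsidy: 731 - 2p = -102 + 2.5p gives p* = 1666/9, q* = 3247/9.
With the rebate, buyers effectively pay pb = ps − 51, where ps is the price sellers receive.
Demand in terms of ps becomes qd = 731 − 2(ps − 51) = 833 - 2ps. Setting this equal to supply: 833 - 2ps = -102 + 2.5ps, so ps = 1870/9.
Buyers pay pb = 1870/9 − 51 = 1411/9; q' = -102 + 2.5·(1870/9) = 3757/9.
Government outlay = subsidy × quantity = 51 × 3757/9 = 63869/3.

Government cost = 63869/3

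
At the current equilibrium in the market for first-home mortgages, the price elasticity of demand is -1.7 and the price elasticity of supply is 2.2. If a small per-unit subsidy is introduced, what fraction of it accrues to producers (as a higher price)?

Producer share = 17/39

For a small subsidy around the equilibrium, the benefit split depends on the relative slopes, which at a point are proportional to the elasticities.
Buyer share = εs/(εs + |εd|) = 2.2/(2.2 + 1.7) = 22/39; seller share = |εd|/(εs + |εd|) = 17/39.
So producers capture 17/39 of the subsidy.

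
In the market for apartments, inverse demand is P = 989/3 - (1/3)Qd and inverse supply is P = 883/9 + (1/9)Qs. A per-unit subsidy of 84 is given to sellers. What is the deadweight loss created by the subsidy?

Deadweight loss = 7938

Pre-subsidy: 989/3 - (1/3)Q = 883/9 + (1/9)Q gives Q* = 521 and P* = 156.
With the subsidy, sellers receive Ps = Pb + 84 for each unit, where Pb is the price buyers pay.
On the curves, Pb = 989/3 - (1/3)Q and Ps = 883/9 + (1/9)Q; the wedge Ps − Pb = 84 gives 883/9 + (1/9)Q − (989/3 - (1/3)Q) = 84, so Q' = 710.
Then Pb = 989/3 − (1/3)·710 = 93 and Ps = 883/9 + (1/9)·710 = 177.
The subsidy expands output by 710 − 521 = 189 past the efficient level; on those units the gap between marginal cost and willingness to pay runs from 0 up to 84.
DWL = ½ × 84 × 189 = 7938.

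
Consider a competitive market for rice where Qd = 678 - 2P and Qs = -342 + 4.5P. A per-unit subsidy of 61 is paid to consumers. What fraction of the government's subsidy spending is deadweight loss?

Pre-subsidy: 678 - 2P = -342 + 4.5P gives P* = 2040/13, Q* = 4734/13.
With the rebate, buyers effectively pay Pb = Ps − 61, where Ps is the price sellers receive.
Demand in terms of Ps becomes Qd = 678 − 2(Ps − 61) = 800 - 2Ps. Setting this equal to supply: 800 - 2Ps = -342 + 4.5Ps, so Ps = 2284/13.
Buyers pay Pb = 2284/13 − 61 = 1491/13; Q' = -342 + 4.5·(2284/13) = 5832/13.
ΔCS = ½(4734/13 + 5832/13)(2040/13 − 1491/13) = 2900367/169; ΔPS = ½(4734/13 + 5832/13)(2284/13 − 2040/13) = 1289052/169.
Government spending = 61 × 5832/13 = 355752/13.
DWL = ½ × 61 × (5832/13 − 4734/13) = 33489/13; fraction = (33489/13) / (355752/13) = 61/648.

DWL / government spending = 61/648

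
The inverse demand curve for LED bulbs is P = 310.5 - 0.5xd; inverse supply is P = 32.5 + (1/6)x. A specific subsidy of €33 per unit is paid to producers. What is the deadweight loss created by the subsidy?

Deadweight loss = €816.75

Pre-subsidy: 310.5 - 0.5x = 32.5 + (1/6)x gives x* = 417 and P* = 102.
With the subsidy, sellers receive Ps = Pb + 33 for each unit, where Pb is the price buyers pay.
On the curves, Pb = 310.5 - 0.5x and Ps = 32.5 + (1/6)x; the wedge Ps − Pb = 33 gives 32.5 + (1/6)x − (310.5 - 0.5x) = 33, so x' = 466.5.
Then Pb = 310.5 − 0.5·466.5 = 77.25 and Ps = 32.5 + (1/6)·466.5 = 110.25.
The subsidy expands output by 466.5 − 417 = 49.5 past the efficient level; on those units the gap between marginal cost and willingness to pay runs from 0 up to 33.
DWL = ½ × 33 × 49.5 = 816.75.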